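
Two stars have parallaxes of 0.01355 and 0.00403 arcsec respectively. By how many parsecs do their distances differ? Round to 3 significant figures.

174 pc

d_A = 1/0.01355″ = 73.801 pc; d_B = 1/0.004030″ = 248.14 pc.
|d_B − d_A| = |248.14 − 73.801| = 174.34 pc.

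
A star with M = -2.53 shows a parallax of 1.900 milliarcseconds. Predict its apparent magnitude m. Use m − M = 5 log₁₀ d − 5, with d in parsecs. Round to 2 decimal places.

d = 1/p = 1/0.001900″ = 526.32 pc.
m − M = 5 log₁₀ d − 5 = 5 log₁₀(526.32) − 5 = 13.6062 − 5 = 8.6062.
m = M + (m − M) = -2.53 + 8.6062 = 6.08.

m = 6.08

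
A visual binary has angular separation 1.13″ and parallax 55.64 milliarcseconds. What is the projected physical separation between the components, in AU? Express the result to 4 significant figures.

20.31 AU

d = 1/p = 1/0.05564″ = 17.973 pc.
At distance d (pc), an angle of θ arcsec spans θ·d AU: s = 1.13 × 17.973 = 20.309 AU.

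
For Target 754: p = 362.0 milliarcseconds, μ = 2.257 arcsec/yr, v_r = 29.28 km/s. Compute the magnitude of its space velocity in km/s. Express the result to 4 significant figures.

d = 1/p = 1/0.3620″ = 2.7624 pc.
v_t = 4.740 μ d = 4.740 × 2.257 × 2.7624 = 29.553 km/s.
v = √(v_r² + v_t²) = √(29.28² + 29.553²) = √1730.7 = 41.602 km/s.

41.60 km/s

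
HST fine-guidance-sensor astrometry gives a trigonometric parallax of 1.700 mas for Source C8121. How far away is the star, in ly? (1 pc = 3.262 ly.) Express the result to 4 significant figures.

1919 ly

p = 1.700 mas = 0.001700 arcsec.
d = 1/p = 1/0.001700 = 588.24 pc.
In light-years: 588.24 × 3.262 = 1918.8 ly.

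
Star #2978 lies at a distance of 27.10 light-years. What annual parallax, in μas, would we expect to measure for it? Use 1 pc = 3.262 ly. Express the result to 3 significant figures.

d = 27.10 ly ÷ 3.262 = 8.3078 pc.
p = 1/d = 1/8.3078 = 0.12037 arcsec.
= 0.12037 × 10⁶ = 1.2037 × 10^5 μas.

120000 μas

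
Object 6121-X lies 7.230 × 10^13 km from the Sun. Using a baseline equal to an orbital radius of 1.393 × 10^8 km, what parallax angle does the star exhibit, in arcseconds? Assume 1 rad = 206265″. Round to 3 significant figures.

θ ≈ B/d = (1.393 × 10^8) / (7.230 × 10^13) = 1.9267 × 10^-6 rad.
In arcseconds: 1.9267 × 10^-6 × 206265 = 0.39741″.

0.397 arcsec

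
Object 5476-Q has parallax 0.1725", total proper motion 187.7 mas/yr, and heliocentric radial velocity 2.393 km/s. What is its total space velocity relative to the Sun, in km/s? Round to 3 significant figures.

5.69 km/s

d = 1/p = 1/0.1725″ = 5.7971 pc.
μ = 187.7 mas/yr = 0.1877 ″/yr.
v_t = 4.740 μ d = 4.740 × 0.1877 × 5.7971 = 5.1577 km/s.
v = √(v_r² + v_t²) = √(2.393² + 5.1577²) = √32.3283 = 5.6858 km/s.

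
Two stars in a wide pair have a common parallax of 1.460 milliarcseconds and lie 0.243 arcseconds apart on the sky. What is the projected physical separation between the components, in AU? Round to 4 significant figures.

166.4 AU

d = 1/p = 1/0.001460″ = 684.93 pc.
At distance d (pc), an angle of θ arcsec spans θ·d AU: s = 0.243 × 684.93 = 166.44 AU.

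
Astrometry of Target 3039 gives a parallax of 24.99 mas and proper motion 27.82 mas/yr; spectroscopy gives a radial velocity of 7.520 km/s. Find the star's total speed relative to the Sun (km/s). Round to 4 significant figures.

9.187 km/s

d = 1/p = 1/0.02499″ = 40.016 pc.
μ = 27.82 mas/yr = 0.02782 ″/yr.
v_t = 4.740 μ d = 4.740 × 0.02782 × 40.016 = 5.2768 km/s.
v = √(v_r² + v_t²) = √(7.520² + 5.2768²) = √84.395 = 9.1867 km/s.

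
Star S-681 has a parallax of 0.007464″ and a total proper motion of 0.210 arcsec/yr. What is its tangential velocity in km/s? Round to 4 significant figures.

d = 1/p = 1/0.007464″ = 133.98 pc.
v_t = 4.74 × μ × d = 4.74 × 0.210 × 133.98 = 133.36 km/s.

133.4 km/s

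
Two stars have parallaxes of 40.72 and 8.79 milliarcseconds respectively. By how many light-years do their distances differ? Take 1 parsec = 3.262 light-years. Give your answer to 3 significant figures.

291 ly

d_A = 1/0.04072″ = 24.558 pc; d_B = 1/0.008790″ = 113.77 pc.
|d_B − d_A| = |113.77 − 24.558| = 89.212 pc = 89.212 × 3.262 ly = 291.01 ly.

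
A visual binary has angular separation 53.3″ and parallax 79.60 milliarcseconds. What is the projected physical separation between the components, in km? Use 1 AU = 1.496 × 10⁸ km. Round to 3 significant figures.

1.00 × 10^11 km

d = 1/p = 1/0.07960″ = 12.563 pc.
At distance d (pc), an angle of θ arcsec spans θ·d AU: s = 53.3 × 12.563 = 669.61 AU.
= 669.61 × 1.496 × 10⁸ km = 1.0017 × 10^11 km.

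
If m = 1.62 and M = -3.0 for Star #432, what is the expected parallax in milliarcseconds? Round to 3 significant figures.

m − M = 1.62 − (-3.0) = 4.62.
d = 10^((m−M)/5 + 1) = 10^1.924 = 83.946 pc.
p = 1/d = 1/83.946 = 0.011912 arcsec = 11.912 mas.

11.9 mas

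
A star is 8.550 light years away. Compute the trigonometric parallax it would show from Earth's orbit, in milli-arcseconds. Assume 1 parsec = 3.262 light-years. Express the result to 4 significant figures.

d = 8.550 ly ÷ 3.262 = 2.6211 pc.
p = 1/d = 1/2.6211 = 0.38152 arcsec.
= 0.38152 × 1000 = 381.52 mas.

381.5 mas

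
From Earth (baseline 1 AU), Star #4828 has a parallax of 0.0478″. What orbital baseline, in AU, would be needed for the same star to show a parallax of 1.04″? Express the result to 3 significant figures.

21.8 AU

Parallax scales linearly with baseline: p ∝ B, so B = p_target / p_Earth × 1 AU.
B = 1.04 / 0.0478 = 21.757 AU.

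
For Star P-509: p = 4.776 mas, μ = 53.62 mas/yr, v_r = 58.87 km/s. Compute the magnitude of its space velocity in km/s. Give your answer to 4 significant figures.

d = 1/p = 1/0.004776″ = 209.38 pc.
μ = 53.62 mas/yr = 0.05362 ″/yr.
v_t = 4.740 μ d = 4.740 × 0.05362 × 209.38 = 53.216 km/s.
v = √(v_r² + v_t²) = √(58.87² + 53.216²) = √6297.62 = 79.358 km/s.

79.36 km/s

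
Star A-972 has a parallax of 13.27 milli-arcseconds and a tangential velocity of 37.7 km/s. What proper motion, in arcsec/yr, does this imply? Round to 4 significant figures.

d = 1/p = 1/0.01327″ = 75.358 pc.
μ = v_t / (4.74 d) = 37.7 / (4.74 × 75.358) = 37.7 / 357.2 = 0.10554 ″/yr.

0.1055 arcsec/yr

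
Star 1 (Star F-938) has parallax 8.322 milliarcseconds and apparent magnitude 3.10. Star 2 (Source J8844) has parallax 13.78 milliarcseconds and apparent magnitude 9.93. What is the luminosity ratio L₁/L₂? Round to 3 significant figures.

L₁/L₂ = 1480

d₁ = 1/p₁ = 1/0.008322″ = 120.16 pc; d₂ = 1/p₂ = 1/0.01378″ = 72.569 pc.
M₁ = m₁ − 5 log₁₀ d₁ + 5 = 3.10 − 10.3988 + 5 = -2.2988.
M₂ = 9.93 − 9.3038 + 5 = 5.6262.
L₁/L₂ = 10^(0.4(M₂ − M₁)) = 10^(0.4 × 7.9250) = 10^3.17000 = 1479.1.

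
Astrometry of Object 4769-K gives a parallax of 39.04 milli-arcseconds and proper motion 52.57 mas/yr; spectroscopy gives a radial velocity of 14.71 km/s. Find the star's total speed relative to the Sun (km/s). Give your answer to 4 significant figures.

16.04 km/s

d = 1/p = 1/0.03904″ = 25.615 pc.
μ = 52.57 mas/yr = 0.05257 ″/yr.
v_t = 4.740 μ d = 4.740 × 0.05257 × 25.615 = 6.3828 km/s.
v = √(v_r² + v_t²) = √(14.71² + 6.3828²) = √257.124 = 16.035 km/s.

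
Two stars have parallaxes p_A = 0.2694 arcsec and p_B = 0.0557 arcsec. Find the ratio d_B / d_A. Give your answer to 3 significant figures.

4.84

Since d = 1/p, d_B/d_A = p_A/p_B.
= 0.2694 / 0.0557 = 4.8366.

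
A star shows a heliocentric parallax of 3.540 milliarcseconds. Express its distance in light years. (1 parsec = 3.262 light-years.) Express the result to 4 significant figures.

921.5 light years

p = 3.540 milliarcseconds = 0.003540 arcsec.
d = 1/p = 1/0.003540 = 282.49 pc.
In light-years: 282.49 × 3.262 = 921.48 ly.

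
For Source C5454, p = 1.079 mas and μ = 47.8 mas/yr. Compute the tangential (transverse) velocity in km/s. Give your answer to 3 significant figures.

210 km/s

d = 1/p = 1/0.001079″ = 926.78 pc.
μ = 47.8 mas/yr = 0.0478 ″/yr.
v_t = 4.74 × μ × d = 4.74 × 0.0478 × 926.78 = 209.98 km/s.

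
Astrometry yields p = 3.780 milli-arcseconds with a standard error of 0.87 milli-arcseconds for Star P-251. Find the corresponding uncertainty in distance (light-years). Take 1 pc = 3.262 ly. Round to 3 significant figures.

d = 1/p, so σ_d = σ_p / p².
σ_d = 0.000870 / (0.003780)² = 0.000870 / 0.000014288 = 60.89 pc = 60.89 × 3.262 ly = 198.62 ly.

199 ly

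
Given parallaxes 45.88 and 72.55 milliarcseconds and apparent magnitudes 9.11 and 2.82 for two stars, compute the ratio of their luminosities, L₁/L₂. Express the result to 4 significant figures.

d₁ = 1/p₁ = 1/0.04588″ = 21.796 pc; d₂ = 1/p₂ = 1/0.07255″ = 13.784 pc.
M₁ = m₁ − 5 log₁₀ d₁ + 5 = 9.11 − 6.6919 + 5 = 7.4181.
M₂ = 2.82 − 5.6969 + 5 = 2.1231.
L₁/L₂ = 10^(0.4(M₂ − M₁)) = 10^(0.4 × (-5.2950)) = 10^(-2.11800) = 0.0076208.

L₁/L₂ = 0.007621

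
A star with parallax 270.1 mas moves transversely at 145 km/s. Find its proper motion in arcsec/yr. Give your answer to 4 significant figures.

8.263 arcsec/yr

d = 1/p = 1/0.2701″ = 3.7023 pc.
μ = v_t / (4.74 d) = 145 / (4.74 × 3.7023) = 145 / 17.549 = 8.2626 ″/yr.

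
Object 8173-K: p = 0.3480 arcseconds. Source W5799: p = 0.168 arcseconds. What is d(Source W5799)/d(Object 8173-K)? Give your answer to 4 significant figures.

2.071

Since d = 1/p, d_B/d_A = p_A/p_B.
= 0.3480 / 0.168 = 2.0714.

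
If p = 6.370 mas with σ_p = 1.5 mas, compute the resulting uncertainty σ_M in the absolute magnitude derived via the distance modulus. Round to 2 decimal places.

M = m − 5 log₁₀ d + 5 = m + 5 log₁₀ p + 5, so ∂M/∂p = 5/(p ln 10).
σ_M = (5/ln 10) · (σ_p/p) = 2.1715 × 1.5/6.370 = 2.1715 × 0.23548 = 0.51134.

σ_M = 0.51 mag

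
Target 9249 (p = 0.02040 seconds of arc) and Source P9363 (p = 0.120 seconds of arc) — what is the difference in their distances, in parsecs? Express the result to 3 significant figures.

d_A = 1/0.02040″ = 49.02 pc; d_B = 1/0.1200″ = 8.3333 pc.
|d_B − d_A| = |8.3333 − 49.02| = 40.687 pc.

40.7 pc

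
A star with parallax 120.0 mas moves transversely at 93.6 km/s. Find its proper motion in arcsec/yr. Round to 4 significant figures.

2.370 arcsec/yr

d = 1/p = 1/0.1200″ = 8.3333 pc.
μ = v_t / (4.74 d) = 93.6 / (4.74 × 8.3333) = 93.6 / 39.5 = 2.3696 ″/yr.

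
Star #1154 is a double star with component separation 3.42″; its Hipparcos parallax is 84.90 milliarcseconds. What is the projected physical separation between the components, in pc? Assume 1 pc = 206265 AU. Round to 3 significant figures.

0.000195 pc

d = 1/p = 1/0.08490″ = 11.779 pc.
At distance d (pc), an angle of θ arcsec spans θ·d AU: s = 3.42 × 11.779 = 40.284 AU.
= 40.284 / 206265 = 0.00019530 pc.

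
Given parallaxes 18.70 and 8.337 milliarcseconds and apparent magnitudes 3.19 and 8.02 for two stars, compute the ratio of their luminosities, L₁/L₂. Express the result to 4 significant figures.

d₁ = 1/p₁ = 1/0.01870″ = 53.476 pc; d₂ = 1/p₂ = 1/0.008337″ = 119.95 pc.
M₁ = m₁ − 5 log₁₀ d₁ + 5 = 3.19 − 8.6408 + 5 = -0.4508.
M₂ = 8.02 − 10.3950 + 5 = 2.6250.
L₁/L₂ = 10^(0.4(M₂ − M₁)) = 10^(0.4 × 3.0758) = 10^1.23032 = 16.995.

L₁/L₂ = 17.00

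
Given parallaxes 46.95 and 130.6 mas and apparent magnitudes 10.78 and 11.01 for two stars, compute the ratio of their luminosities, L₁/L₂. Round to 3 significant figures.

d₁ = 1/p₁ = 1/0.04695″ = 21.299 pc; d₂ = 1/p₂ = 1/0.1306″ = 7.657 pc.
M₁ = m₁ − 5 log₁₀ d₁ + 5 = 10.78 − 6.6418 + 5 = 9.1382.
M₂ = 11.01 − 4.4203 + 5 = 11.5897.
L₁/L₂ = 10^(0.4(M₂ − M₁)) = 10^(0.4 × 2.4515) = 10^0.98060 = 9.5631.

L₁/L₂ = 9.56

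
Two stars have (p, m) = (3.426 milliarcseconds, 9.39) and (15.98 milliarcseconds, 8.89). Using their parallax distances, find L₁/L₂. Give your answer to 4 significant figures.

L₁/L₂ = 13.73

d₁ = 1/p₁ = 1/0.003426″ = 291.89 pc; d₂ = 1/p₂ = 1/0.01598″ = 62.578 pc.
M₁ = m₁ − 5 log₁₀ d₁ + 5 = 9.39 − 12.3261 + 5 = 2.0639.
M₂ = 8.89 − 8.9821 + 5 = 4.9079.
L₁/L₂ = 10^(0.4(M₂ − M₁)) = 10^(0.4 × 2.8440) = 10^1.13760 = 13.728.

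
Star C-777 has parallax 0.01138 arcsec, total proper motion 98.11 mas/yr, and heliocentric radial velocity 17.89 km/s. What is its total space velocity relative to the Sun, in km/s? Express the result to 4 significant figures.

44.61 km/s

d = 1/p = 1/0.01138″ = 87.873 pc.
μ = 98.11 mas/yr = 0.09811 ″/yr.
v_t = 4.740 μ d = 4.740 × 0.09811 × 87.873 = 40.865 km/s.
v = √(v_r² + v_t²) = √(17.89² + 40.865²) = √1990 = 44.609 km/s.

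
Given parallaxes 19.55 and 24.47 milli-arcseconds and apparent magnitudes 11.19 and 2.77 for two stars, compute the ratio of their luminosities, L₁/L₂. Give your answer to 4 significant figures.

d₁ = 1/p₁ = 1/0.01955″ = 51.151 pc; d₂ = 1/p₂ = 1/0.02447″ = 40.866 pc.
M₁ = m₁ − 5 log₁₀ d₁ + 5 = 11.19 − 8.5443 + 5 = 7.6457.
M₂ = 2.77 − 8.0568 + 5 = -0.2868.
L₁/L₂ = 10^(0.4(M₂ − M₁)) = 10^(0.4 × (-7.9325)) = 10^(-3.17300) = 0.00067143.

L₁/L₂ = 0.0006714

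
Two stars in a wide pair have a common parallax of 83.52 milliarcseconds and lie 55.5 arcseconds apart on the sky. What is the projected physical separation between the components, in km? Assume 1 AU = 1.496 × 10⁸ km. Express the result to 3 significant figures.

9.94 × 10^10 km

d = 1/p = 1/0.08352″ = 11.973 pc.
At distance d (pc), an angle of θ arcsec spans θ·d AU: s = 55.5 × 11.973 = 664.5 AU.
= 664.5 × 1.496 × 10⁸ km = 9.9409 × 10^10 km.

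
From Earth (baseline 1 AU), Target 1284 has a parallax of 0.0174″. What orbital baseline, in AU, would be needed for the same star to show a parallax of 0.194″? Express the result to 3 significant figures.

Parallax scales linearly with baseline: p ∝ B, so B = p_target / p_Earth × 1 AU.
B = 0.194 / 0.0174 = 11.149 AU.

11.1 AU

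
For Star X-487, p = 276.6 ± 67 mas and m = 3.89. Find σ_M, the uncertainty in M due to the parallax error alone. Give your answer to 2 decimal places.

M = m − 5 log₁₀ d + 5 = m + 5 log₁₀ p + 5, so ∂M/∂p = 5/(p ln 10).
σ_M = (5/ln 10) · (σ_p/p) = 2.1715 × 67/276.6 = 2.1715 × 0.24223 = 0.526.

σ_M = 0.53 mag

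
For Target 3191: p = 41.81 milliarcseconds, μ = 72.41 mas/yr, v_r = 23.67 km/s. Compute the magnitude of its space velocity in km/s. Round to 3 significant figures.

d = 1/p = 1/0.04181″ = 23.918 pc.
μ = 72.41 mas/yr = 0.07241 ″/yr.
v_t = 4.740 μ d = 4.740 × 0.07241 × 23.918 = 8.2092 km/s.
v = √(v_r² + v_t²) = √(23.67² + 8.2092²) = √627.66 = 25.053 km/s.

25.1 km/s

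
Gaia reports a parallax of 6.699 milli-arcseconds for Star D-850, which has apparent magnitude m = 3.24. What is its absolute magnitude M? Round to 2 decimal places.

M = -2.63

d = 1/p = 1/0.006699″ = 149.28 pc.
m − M = 5 log₁₀(149.28) − 5 = 10.8700 − 5 = 5.8700.
M = m − (m − M) = 3.24 − 5.8700 = -2.63.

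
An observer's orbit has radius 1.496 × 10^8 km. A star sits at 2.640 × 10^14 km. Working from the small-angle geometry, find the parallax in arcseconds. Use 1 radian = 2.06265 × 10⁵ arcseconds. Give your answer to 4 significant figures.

0.1169 arcsec

θ ≈ B/d = (1.496 × 10^8) / (2.640 × 10^14) = 5.6667 × 10^-7 rad.
In arcseconds: 5.6667 × 10^-7 × 206265 = 0.11688″.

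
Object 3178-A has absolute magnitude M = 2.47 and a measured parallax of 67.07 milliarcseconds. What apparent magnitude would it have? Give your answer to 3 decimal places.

d = 1/p = 1/0.06707″ = 14.91 pc.
m − M = 5 log₁₀ d − 5 = 5 log₁₀(14.91) − 5 = 5.8674 − 5 = 0.8674.
m = M + (m − M) = 2.47 + 0.8674 = 3.337.

m = 3.337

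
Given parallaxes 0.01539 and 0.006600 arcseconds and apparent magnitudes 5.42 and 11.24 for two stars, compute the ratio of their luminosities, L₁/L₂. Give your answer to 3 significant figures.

L₁/L₂ = 39.1

d₁ = 1/p₁ = 1/0.01539″ = 64.977 pc; d₂ = 1/p₂ = 1/0.006600″ = 151.52 pc.
M₁ = m₁ − 5 log₁₀ d₁ + 5 = 5.42 − 9.0638 + 5 = 1.3562.
M₂ = 11.24 − 10.9023 + 5 = 5.3377.
L₁/L₂ = 10^(0.4(M₂ − M₁)) = 10^(0.4 × 3.9815) = 10^1.59260 = 39.138.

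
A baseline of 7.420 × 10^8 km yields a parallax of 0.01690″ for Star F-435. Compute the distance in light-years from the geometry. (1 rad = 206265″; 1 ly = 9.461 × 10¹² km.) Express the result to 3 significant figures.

θ = 0.01690″ = 0.01690/206265 = 8.1933 × 10^-8 rad.
d = B/θ = (7.420 × 10^8) / (8.1933 × 10^-8) = 9.0562 × 10^15 km = (9.0562 × 10^15) / (9.461 × 10^12) ly = 957.21 ly.

957 ly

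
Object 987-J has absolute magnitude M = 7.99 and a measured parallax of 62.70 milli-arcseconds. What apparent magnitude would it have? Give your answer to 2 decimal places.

m = 9.00

d = 1/p = 1/0.06270″ = 15.949 pc.
m − M = 5 log₁₀ d − 5 = 5 log₁₀(15.949) − 5 = 6.0137 − 5 = 1.0137.
m = M + (m − M) = 7.99 + 1.0137 = 9.00.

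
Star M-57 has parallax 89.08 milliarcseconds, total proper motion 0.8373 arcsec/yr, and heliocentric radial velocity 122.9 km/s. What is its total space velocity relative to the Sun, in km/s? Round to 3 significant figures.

d = 1/p = 1/0.08908″ = 11.226 pc.
v_t = 4.740 μ d = 4.740 × 0.8373 × 11.226 = 44.554 km/s.
v = √(v_r² + v_t²) = √(122.9² + 44.554²) = √17089.5 = 130.73 km/s.

131 km/s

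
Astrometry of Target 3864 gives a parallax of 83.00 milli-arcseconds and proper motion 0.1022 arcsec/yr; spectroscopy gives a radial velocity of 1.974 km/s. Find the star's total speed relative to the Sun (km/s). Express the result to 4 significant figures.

d = 1/p = 1/0.08300″ = 12.048 pc.
v_t = 4.740 μ d = 4.740 × 0.1022 × 12.048 = 5.8364 km/s.
v = √(v_r² + v_t²) = √(1.974² + 5.8364²) = √37.9602 = 6.1612 km/s.

6.161 km/s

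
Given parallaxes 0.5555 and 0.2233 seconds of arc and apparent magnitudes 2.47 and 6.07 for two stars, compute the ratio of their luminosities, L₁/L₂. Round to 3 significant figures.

d₁ = 1/p₁ = 1/0.5555″ = 1.8002 pc; d₂ = 1/p₂ = 1/0.2233″ = 4.4783 pc.
M₁ = m₁ − 5 log₁₀ d₁ + 5 = 2.47 − 1.2766 + 5 = 6.1934.
M₂ = 6.07 − 3.2556 + 5 = 7.8144.
L₁/L₂ = 10^(0.4(M₂ − M₁)) = 10^(0.4 × 1.6210) = 10^0.64840 = 4.4504.

L₁/L₂ = 4.45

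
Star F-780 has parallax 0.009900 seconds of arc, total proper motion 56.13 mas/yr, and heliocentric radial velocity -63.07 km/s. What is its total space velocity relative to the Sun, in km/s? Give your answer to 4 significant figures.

d = 1/p = 1/0.009900″ = 101.01 pc.
μ = 56.13 mas/yr = 0.05613 ″/yr.
v_t = 4.740 μ d = 4.740 × 0.05613 × 101.01 = 26.874 km/s.
v = √(v_r² + v_t²) = √((-63.07)² + 26.874²) = √4700.04 = 68.557 km/s.

68.56 km/s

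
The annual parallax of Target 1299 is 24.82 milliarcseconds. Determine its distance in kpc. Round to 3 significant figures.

0.0403 kpc

p = 24.82 milliarcseconds = 0.02482 arcsec.
d = 1/p = 1/0.02482 = 40.29 pc.
= 0.04029 kpc.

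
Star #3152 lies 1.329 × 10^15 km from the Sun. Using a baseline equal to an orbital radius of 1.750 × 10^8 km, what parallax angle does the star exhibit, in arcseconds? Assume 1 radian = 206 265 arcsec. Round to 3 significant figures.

0.0272 arcsec

θ ≈ B/d = (1.750 × 10^8) / (1.329 × 10^15) = 1.3168 × 10^-7 rad.
In arcseconds: 1.3168 × 10^-7 × 206265 = 0.027161″.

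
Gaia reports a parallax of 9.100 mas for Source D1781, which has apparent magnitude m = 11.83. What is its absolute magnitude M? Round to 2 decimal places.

M = 6.63

d = 1/p = 1/0.009100″ = 109.89 pc.
m − M = 5 log₁₀(109.89) − 5 = 10.2048 − 5 = 5.2048.
M = m − (m − M) = 11.83 − 5.2048 = 6.63.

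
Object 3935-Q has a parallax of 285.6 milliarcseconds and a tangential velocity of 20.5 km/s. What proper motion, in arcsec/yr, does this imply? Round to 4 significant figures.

1.235 arcsec/yr

d = 1/p = 1/0.2856″ = 3.5014 pc.
μ = v_t / (4.74 d) = 20.5 / (4.74 × 3.5014) = 20.5 / 16.597 = 1.2352 ″/yr.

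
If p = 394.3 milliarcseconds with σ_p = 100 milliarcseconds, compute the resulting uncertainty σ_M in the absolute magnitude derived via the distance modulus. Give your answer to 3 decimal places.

M = m − 5 log₁₀ d + 5 = m + 5 log₁₀ p + 5, so ∂M/∂p = 5/(p ln 10).
σ_M = (5/ln 10) · (σ_p/p) = 2.1715 × 100/394.3 = 2.1715 × 0.25361 = 0.55071.

σ_M = 0.551 mag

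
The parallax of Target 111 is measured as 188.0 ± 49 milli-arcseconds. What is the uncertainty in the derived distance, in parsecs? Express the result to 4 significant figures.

d = 1/p, so σ_d = σ_p / p².
σ_d = 0.0490 / (0.1880)² = 0.0490 / 0.035344 = 1.3864 pc.

1.386 pc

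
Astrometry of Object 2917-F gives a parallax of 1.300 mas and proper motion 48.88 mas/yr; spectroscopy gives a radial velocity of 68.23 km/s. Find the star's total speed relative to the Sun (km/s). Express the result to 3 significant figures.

191 km/s

d = 1/p = 1/0.001300″ = 769.23 pc.
μ = 48.88 mas/yr = 0.04888 ″/yr.
v_t = 4.740 μ d = 4.740 × 0.04888 × 769.23 = 178.22 km/s.
v = √(v_r² + v_t²) = √(68.23² + 178.22²) = √36417.7 = 190.83 km/s.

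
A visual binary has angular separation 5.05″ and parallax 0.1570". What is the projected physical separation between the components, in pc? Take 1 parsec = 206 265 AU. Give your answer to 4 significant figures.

0.0001559 pc

d = 1/p = 1/0.1570″ = 6.3694 pc.
At distance d (pc), an angle of θ arcsec spans θ·d AU: s = 5.05 × 6.3694 = 32.165 AU.
= 32.165 / 206265 = 0.00015594 pc.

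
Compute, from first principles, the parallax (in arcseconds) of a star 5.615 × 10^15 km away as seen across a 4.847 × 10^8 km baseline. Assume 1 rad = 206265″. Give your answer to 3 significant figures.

θ ≈ B/d = (4.847 × 10^8) / (5.615 × 10^15) = 8.6322 × 10^-8 rad.
In arcseconds: 8.6322 × 10^-8 × 206265 = 0.017805″.

0.0178 arcsec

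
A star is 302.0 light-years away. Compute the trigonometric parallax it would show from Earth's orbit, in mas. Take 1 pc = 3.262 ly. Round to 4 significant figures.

10.80 mas

d = 302.0 ly ÷ 3.262 = 92.581 pc.
p = 1/d = 1/92.581 = 0.010801 arcsec.
= 0.010801 × 1000 = 10.801 mas.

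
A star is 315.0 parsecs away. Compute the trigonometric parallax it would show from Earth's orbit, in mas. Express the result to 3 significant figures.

p = 1/d = 1/315 = 0.0031746 arcsec.
= 0.0031746 × 1000 = 3.1746 mas.

3.17 mas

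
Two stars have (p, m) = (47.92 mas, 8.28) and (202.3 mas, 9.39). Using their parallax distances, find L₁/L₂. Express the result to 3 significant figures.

d₁ = 1/p₁ = 1/0.04792″ = 20.868 pc; d₂ = 1/p₂ = 1/0.2023″ = 4.9432 pc.
M₁ = m₁ − 5 log₁₀ d₁ + 5 = 8.28 − 6.5974 + 5 = 6.6826.
M₂ = 9.39 − 3.4700 + 5 = 10.9200.
L₁/L₂ = 10^(0.4(M₂ − M₁)) = 10^(0.4 × 4.2374) = 10^1.69496 = 49.54.

L₁/L₂ = 49.5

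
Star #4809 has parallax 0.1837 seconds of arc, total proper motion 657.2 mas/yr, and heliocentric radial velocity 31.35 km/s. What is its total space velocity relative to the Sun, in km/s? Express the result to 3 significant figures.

35.6 km/s

d = 1/p = 1/0.1837″ = 5.4437 pc.
μ = 657.2 mas/yr = 0.6572 ″/yr.
v_t = 4.740 μ d = 4.740 × 0.6572 × 5.4437 = 16.958 km/s.
v = √(v_r² + v_t²) = √(31.35² + 16.958²) = √1270.4 = 35.643 km/s.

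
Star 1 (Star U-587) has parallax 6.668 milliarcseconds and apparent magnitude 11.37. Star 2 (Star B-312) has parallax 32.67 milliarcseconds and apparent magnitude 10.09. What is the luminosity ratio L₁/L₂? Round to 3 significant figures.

L₁/L₂ = 7.38

d₁ = 1/p₁ = 1/0.006668″ = 149.97 pc; d₂ = 1/p₂ = 1/0.03267″ = 30.609 pc.
M₁ = m₁ − 5 log₁₀ d₁ + 5 = 11.37 − 10.8800 + 5 = 5.4900.
M₂ = 10.09 − 7.4292 + 5 = 7.6608.
L₁/L₂ = 10^(0.4(M₂ − M₁)) = 10^(0.4 × 2.1708) = 10^0.86832 = 7.3845.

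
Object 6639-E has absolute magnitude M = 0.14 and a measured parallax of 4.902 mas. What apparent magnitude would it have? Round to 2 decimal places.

m = 6.69

d = 1/p = 1/0.004902″ = 204 pc.
m − M = 5 log₁₀ d − 5 = 5 log₁₀(204) − 5 = 11.5482 − 5 = 6.5482.
m = M + (m − M) = 0.14 + 6.5482 = 6.69.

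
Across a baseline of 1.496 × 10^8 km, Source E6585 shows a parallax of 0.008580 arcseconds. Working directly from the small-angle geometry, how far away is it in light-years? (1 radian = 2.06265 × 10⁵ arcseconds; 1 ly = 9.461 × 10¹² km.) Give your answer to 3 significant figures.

380 ly

θ = 0.008580″ = 0.008580/206265 = 4.1597 × 10^-8 rad.
d = B/θ = (1.496 × 10^8) / (4.1597 × 10^-8) = 3.5964 × 10^15 km = (3.5964 × 10^15) / (9.461 × 10^12) ly = 380.13 ly.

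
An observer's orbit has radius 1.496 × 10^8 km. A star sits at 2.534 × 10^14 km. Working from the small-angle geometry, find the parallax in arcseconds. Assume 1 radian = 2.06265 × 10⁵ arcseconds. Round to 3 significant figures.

θ ≈ B/d = (1.496 × 10^8) / (2.534 × 10^14) = 5.9037 × 10^-7 rad.
In arcseconds: 5.9037 × 10^-7 × 206265 = 0.12177″.

0.122 arcsec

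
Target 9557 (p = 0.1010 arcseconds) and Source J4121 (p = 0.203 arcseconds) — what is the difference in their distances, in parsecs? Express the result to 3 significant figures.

4.97 pc

d_A = 1/0.1010″ = 9.901 pc; d_B = 1/0.2030″ = 4.9261 pc.
|d_B − d_A| = |4.9261 − 9.901| = 4.9749 pc.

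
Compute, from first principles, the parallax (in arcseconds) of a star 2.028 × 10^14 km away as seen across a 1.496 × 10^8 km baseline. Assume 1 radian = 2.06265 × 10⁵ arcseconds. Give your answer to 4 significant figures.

0.1522 arcsec

θ ≈ B/d = (1.496 × 10^8) / (2.028 × 10^14) = 7.3767 × 10^-7 rad.
In arcseconds: 7.3767 × 10^-7 × 206265 = 0.15216″.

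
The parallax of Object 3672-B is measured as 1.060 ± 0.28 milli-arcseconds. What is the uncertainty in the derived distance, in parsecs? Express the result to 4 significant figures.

249.2 pc

d = 1/p, so σ_d = σ_p / p².
σ_d = 0.000280 / (0.001060)² = 0.000280 / 0.0000011236 = 249.2 pc.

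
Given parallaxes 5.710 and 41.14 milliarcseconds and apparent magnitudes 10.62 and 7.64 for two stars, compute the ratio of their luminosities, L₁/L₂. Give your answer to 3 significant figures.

L₁/L₂ = 3.34

d₁ = 1/p₁ = 1/0.005710″ = 175.13 pc; d₂ = 1/p₂ = 1/0.04114″ = 24.307 pc.
M₁ = m₁ − 5 log₁₀ d₁ + 5 = 10.62 − 11.2168 + 5 = 4.4032.
M₂ = 7.64 − 6.9287 + 5 = 5.7113.
L₁/L₂ = 10^(0.4(M₂ − M₁)) = 10^(0.4 × 1.3081) = 10^0.52324 = 3.3361.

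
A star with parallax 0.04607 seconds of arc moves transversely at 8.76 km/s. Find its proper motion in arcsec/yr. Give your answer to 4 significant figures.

0.08514 arcsec/yr

d = 1/p = 1/0.04607″ = 21.706 pc.
μ = v_t / (4.74 d) = 8.76 / (4.74 × 21.706) = 8.76 / 102.89 = 0.085139 ″/yr.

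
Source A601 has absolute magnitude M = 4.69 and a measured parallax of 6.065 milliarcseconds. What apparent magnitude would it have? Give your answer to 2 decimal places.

m = 10.78

d = 1/p = 1/0.006065″ = 164.88 pc.
m − M = 5 log₁₀ d − 5 = 5 log₁₀(164.88) − 5 = 11.0858 − 5 = 6.0858.
m = M + (m − M) = 4.69 + 6.0858 = 10.78.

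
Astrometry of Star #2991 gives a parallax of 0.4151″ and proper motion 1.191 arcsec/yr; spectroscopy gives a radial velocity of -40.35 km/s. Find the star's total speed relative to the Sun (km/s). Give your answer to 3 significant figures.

d = 1/p = 1/0.4151″ = 2.4091 pc.
v_t = 4.740 μ d = 4.740 × 1.191 × 2.4091 = 13.6 km/s.
v = √(v_r² + v_t²) = √((-40.35)² + 13.6²) = √1813.08 = 42.58 km/s.

42.6 km/s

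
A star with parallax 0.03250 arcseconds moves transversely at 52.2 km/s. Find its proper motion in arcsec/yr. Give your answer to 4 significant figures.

0.3579 arcsec/yr

d = 1/p = 1/0.03250″ = 30.769 pc.
μ = v_t / (4.74 d) = 52.2 / (4.74 × 30.769) = 52.2 / 145.85 = 0.3579 ″/yr.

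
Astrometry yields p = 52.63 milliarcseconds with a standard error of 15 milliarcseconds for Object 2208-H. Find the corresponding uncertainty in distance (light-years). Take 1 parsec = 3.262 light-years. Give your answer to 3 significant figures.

17.7 ly

d = 1/p, so σ_d = σ_p / p².
σ_d = 0.0150 / (0.05263)² = 0.0150 / 0.0027699 = 5.4154 pc = 5.4154 × 3.262 ly = 17.665 ly.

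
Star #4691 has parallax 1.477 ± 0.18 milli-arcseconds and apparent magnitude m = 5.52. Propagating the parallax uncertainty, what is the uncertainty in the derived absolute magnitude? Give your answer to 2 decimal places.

σ_M = 0.26 mag

M = m − 5 log₁₀ d + 5 = m + 5 log₁₀ p + 5, so ∂M/∂p = 5/(p ln 10).
σ_M = (5/ln 10) · (σ_p/p) = 2.1715 × 0.18/1.477 = 2.1715 × 0.12187 = 0.26464.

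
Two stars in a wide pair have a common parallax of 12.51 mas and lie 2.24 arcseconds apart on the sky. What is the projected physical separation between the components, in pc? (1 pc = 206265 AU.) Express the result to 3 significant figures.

0.000868 pc

d = 1/p = 1/0.01251″ = 79.936 pc.
At distance d (pc), an angle of θ arcsec spans θ·d AU: s = 2.24 × 79.936 = 179.06 AU.
= 179.06 / 206265 = 0.00086811 pc.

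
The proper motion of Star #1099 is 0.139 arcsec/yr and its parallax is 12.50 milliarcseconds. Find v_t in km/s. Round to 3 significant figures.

d = 1/p = 1/0.01250″ = 80 pc.
v_t = 4.74 × μ × d = 4.74 × 0.139 × 80 = 52.709 km/s.

52.7 km/s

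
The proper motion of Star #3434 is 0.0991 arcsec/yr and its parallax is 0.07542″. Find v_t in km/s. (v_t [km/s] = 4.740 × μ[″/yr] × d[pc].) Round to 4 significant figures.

d = 1/p = 1/0.07542″ = 13.259 pc.
v_t = 4.74 × μ × d = 4.74 × 0.0991 × 13.259 = 6.2282 km/s.

6.228 km/s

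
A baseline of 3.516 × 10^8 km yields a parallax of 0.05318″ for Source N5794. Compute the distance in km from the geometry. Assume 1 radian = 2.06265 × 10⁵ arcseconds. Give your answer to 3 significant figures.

θ = 0.05318″ = 0.05318/206265 = 2.5782 × 10^-7 rad.
d = B/θ = (3.516 × 10^8) / (2.5782 × 10^-7) = 1.3637 × 10^15 km.

1.36 × 10^15 km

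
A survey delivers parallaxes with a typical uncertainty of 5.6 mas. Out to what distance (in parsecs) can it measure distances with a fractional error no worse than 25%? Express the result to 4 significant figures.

σ_d/d = σ_p/p, so the condition is σ_p/p ≤ 0.25, i.e. p ≥ σ_p/0.25.
p_min = 5.6/0.25 = 22.4 mas = 0.0224 arcsec.
d_max = 1/p_min = 1/0.0224 = 44.643 pc.

44.64 pc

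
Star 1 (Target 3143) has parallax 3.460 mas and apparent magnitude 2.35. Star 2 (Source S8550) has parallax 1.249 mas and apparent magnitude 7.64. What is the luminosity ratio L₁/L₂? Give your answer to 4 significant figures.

L₁/L₂ = 17.02

d₁ = 1/p₁ = 1/0.003460″ = 289.02 pc; d₂ = 1/p₂ = 1/0.001249″ = 800.64 pc.
M₁ = m₁ − 5 log₁₀ d₁ + 5 = 2.35 − 12.3046 + 5 = -4.9546.
M₂ = 7.64 − 14.5172 + 5 = -1.8772.
L₁/L₂ = 10^(0.4(M₂ − M₁)) = 10^(0.4 × 3.0774) = 10^1.23096 = 17.02.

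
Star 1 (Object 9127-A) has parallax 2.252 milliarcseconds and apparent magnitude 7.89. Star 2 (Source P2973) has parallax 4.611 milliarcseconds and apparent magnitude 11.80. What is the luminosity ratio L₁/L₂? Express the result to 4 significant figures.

d₁ = 1/p₁ = 1/0.002252″ = 444.05 pc; d₂ = 1/p₂ = 1/0.004611″ = 216.87 pc.
M₁ = m₁ − 5 log₁₀ d₁ + 5 = 7.89 − 13.2372 + 5 = -0.3472.
M₂ = 11.80 − 11.6810 + 5 = 5.1190.
L₁/L₂ = 10^(0.4(M₂ − M₁)) = 10^(0.4 × 5.4662) = 10^2.18648 = 153.63.

L₁/L₂ = 153.6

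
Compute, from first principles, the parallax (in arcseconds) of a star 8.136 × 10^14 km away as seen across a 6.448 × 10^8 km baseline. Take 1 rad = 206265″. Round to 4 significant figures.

0.1635 arcsec

θ ≈ B/d = (6.448 × 10^8) / (8.136 × 10^14) = 7.9253 × 10^-7 rad.
In arcseconds: 7.9253 × 10^-7 × 206265 = 0.16347″.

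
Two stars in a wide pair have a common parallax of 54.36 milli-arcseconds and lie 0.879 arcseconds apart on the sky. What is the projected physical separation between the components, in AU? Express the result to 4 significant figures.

d = 1/p = 1/0.05436″ = 18.396 pc.
At distance d (pc), an angle of θ arcsec spans θ·d AU: s = 0.879 × 18.396 = 16.17 AU.

16.17 AU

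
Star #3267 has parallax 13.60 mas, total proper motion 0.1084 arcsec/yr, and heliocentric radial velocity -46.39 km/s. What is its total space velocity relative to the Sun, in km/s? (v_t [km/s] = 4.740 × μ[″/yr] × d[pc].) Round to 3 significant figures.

d = 1/p = 1/0.01360″ = 73.529 pc.
v_t = 4.740 μ d = 4.740 × 0.1084 × 73.529 = 37.78 km/s.
v = √(v_r² + v_t²) = √((-46.39)² + 37.78²) = √3579.36 = 59.828 km/s.

59.8 km/s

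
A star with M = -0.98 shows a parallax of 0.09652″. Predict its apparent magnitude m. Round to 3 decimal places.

d = 1/p = 1/0.09652″ = 10.361 pc.
m − M = 5 log₁₀ d − 5 = 5 log₁₀(10.361) − 5 = 5.0770 − 5 = 0.0770.
m = M + (m − M) = -0.98 + 0.0770 = -0.903.

m = -0.903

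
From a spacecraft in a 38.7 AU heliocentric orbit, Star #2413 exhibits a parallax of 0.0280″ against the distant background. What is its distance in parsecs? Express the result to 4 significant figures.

With baseline B (in AU) and parallax p (in arcsec), d = B/p parsecs.
d = 38.7 / 0.0280 = 1382.1 pc.

1382 pc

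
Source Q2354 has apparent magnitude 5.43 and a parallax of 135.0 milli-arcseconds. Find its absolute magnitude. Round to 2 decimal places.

M = 6.08

d = 1/p = 1/0.1350″ = 7.4074 pc.
m − M = 5 log₁₀(7.4074) − 5 = 4.3483 − 5 = -0.6517.
M = m − (m − M) = 5.43 − (-0.6517) = 6.08.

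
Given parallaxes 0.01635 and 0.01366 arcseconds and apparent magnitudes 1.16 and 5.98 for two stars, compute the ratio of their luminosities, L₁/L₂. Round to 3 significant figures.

d₁ = 1/p₁ = 1/0.01635″ = 61.162 pc; d₂ = 1/p₂ = 1/0.01366″ = 73.206 pc.
M₁ = m₁ − 5 log₁₀ d₁ + 5 = 1.16 − 8.9324 + 5 = -2.7724.
M₂ = 5.98 − 9.3227 + 5 = 1.6573.
L₁/L₂ = 10^(0.4(M₂ − M₁)) = 10^(0.4 × 4.4297) = 10^1.77188 = 59.14.

L₁/L₂ = 59.1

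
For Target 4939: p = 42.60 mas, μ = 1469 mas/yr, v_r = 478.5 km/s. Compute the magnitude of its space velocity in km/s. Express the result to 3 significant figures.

d = 1/p = 1/0.04260″ = 23.474 pc.
μ = 1469 mas/yr = 1.469 ″/yr.
v_t = 4.740 μ d = 4.740 × 1.469 × 23.474 = 163.45 km/s.
v = √(v_r² + v_t²) = √(478.5² + 163.45²) = √255678 = 505.65 km/s.

506 km/s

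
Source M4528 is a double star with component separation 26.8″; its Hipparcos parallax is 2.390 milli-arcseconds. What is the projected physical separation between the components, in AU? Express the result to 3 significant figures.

11200 AU

d = 1/p = 1/0.002390″ = 418.41 pc.
At distance d (pc), an angle of θ arcsec spans θ·d AU: s = 26.8 × 418.41 = 11213 AU.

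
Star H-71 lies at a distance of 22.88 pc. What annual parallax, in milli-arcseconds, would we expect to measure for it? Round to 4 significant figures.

p = 1/d = 1/22.88 = 0.043706 arcsec.
= 0.043706 × 1000 = 43.706 mas.

43.71 mas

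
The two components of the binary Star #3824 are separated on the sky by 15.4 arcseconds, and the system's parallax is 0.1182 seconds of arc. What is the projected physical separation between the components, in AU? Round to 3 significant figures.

130 AU

d = 1/p = 1/0.1182″ = 8.4602 pc.
At distance d (pc), an angle of θ arcsec spans θ·d AU: s = 15.4 × 8.4602 = 130.29 AU.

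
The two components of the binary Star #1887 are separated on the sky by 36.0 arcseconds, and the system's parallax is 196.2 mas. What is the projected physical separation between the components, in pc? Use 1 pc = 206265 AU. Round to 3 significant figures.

0.000890 pc

d = 1/p = 1/0.1962″ = 5.0968 pc.
At distance d (pc), an angle of θ arcsec spans θ·d AU: s = 36.0 × 5.0968 = 183.48 AU.
= 183.48 / 206265 = 0.00088954 pc.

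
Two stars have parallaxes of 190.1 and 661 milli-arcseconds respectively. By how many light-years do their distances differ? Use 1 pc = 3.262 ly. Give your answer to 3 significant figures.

d_A = 1/0.1901″ = 5.2604 pc; d_B = 1/0.6610″ = 1.5129 pc.
|d_B − d_A| = |1.5129 − 5.2604| = 3.7475 pc = 3.7475 × 3.262 ly = 12.224 ly.

12.2 ly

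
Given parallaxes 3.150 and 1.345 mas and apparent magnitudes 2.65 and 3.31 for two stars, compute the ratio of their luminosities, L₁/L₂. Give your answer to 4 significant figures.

L₁/L₂ = 0.3348

d₁ = 1/p₁ = 1/0.003150″ = 317.46 pc; d₂ = 1/p₂ = 1/0.001345″ = 743.49 pc.
M₁ = m₁ − 5 log₁₀ d₁ + 5 = 2.65 − 12.5084 + 5 = -4.8584.
M₂ = 3.31 − 14.3564 + 5 = -6.0464.
L₁/L₂ = 10^(0.4(M₂ − M₁)) = 10^(0.4 × (-1.1880)) = 10^(-0.47520) = 0.33481.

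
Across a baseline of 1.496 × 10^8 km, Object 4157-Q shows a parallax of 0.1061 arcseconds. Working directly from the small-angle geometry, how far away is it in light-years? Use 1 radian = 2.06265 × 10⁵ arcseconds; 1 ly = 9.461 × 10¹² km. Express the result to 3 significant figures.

30.7 ly

θ = 0.1061″ = 0.1061/206265 = 5.1439 × 10^-7 rad.
d = B/θ = (1.496 × 10^8) / (5.1439 × 10^-7) = 2.9083 × 10^14 km = (2.9083 × 10^14) / (9.461 × 10^12) ly = 30.74 ly.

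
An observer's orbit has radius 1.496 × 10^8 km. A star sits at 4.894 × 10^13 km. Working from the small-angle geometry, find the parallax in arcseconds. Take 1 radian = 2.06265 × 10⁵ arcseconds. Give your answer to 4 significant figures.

θ ≈ B/d = (1.496 × 10^8) / (4.894 × 10^13) = 3.0568 × 10^-6 rad.
In arcseconds: 3.0568 × 10^-6 × 206265 = 0.63051″.

0.6305 arcsec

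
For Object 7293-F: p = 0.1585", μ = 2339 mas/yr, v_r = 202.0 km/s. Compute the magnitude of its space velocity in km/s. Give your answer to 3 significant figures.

214 km/s

d = 1/p = 1/0.1585″ = 6.3091 pc.
μ = 2339 mas/yr = 2.339 ″/yr.
v_t = 4.740 μ d = 4.740 × 2.339 × 6.3091 = 69.948 km/s.
v = √(v_r² + v_t²) = √(202.0² + 69.948²) = √45696.7 = 213.77 km/s.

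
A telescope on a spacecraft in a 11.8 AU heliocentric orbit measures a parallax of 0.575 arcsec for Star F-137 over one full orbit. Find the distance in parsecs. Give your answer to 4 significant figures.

20.52 pc

With baseline B (in AU) and parallax p (in arcsec), d = B/p parsecs.
d = 11.8 / 0.575 = 20.522 pc.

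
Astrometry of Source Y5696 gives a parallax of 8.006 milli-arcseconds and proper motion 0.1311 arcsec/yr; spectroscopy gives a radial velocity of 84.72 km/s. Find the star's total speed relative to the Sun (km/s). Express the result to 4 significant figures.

d = 1/p = 1/0.008006″ = 124.91 pc.
v_t = 4.740 μ d = 4.740 × 0.1311 × 124.91 = 77.621 km/s.
v = √(v_r² + v_t²) = √(84.72² + 77.621²) = √13202.5 = 114.9 km/s.

114.9 km/s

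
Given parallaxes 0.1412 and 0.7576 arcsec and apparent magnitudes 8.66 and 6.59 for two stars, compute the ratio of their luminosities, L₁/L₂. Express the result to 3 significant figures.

d₁ = 1/p₁ = 1/0.1412″ = 7.0822 pc; d₂ = 1/p₂ = 1/0.7576″ = 1.32 pc.
M₁ = m₁ − 5 log₁₀ d₁ + 5 = 8.66 − 4.2508 + 5 = 9.4092.
M₂ = 6.59 − 0.6029 + 5 = 10.9871.
L₁/L₂ = 10^(0.4(M₂ − M₁)) = 10^(0.4 × 1.5779) = 10^0.63116 = 4.2772.

L₁/L₂ = 4.28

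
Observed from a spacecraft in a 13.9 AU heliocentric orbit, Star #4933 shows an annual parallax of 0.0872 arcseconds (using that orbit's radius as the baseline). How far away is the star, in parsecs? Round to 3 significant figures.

With baseline B (in AU) and parallax p (in arcsec), d = B/p parsecs.
d = 13.9 / 0.0872 = 159.4 pc.

159 pc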